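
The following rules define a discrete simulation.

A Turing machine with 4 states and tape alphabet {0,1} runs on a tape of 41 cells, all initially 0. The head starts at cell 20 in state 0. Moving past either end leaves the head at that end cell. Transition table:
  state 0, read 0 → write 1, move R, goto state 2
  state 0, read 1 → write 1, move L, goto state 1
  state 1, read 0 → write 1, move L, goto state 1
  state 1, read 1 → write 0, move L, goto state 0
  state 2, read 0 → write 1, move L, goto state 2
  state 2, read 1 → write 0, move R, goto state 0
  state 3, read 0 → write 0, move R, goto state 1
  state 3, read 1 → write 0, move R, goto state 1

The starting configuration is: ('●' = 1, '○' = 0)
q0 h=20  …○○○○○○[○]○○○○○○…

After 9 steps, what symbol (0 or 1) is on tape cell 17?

gen 0: q0 h=20  …○○○○○○[○]○○○○○○…
gen 1: q2 h=21  …○○○○○●[○]○○○○○○…
gen 2: q2 h=20  …○○○○○○[●]●○○○○○…
gen 3: q0 h=21  …○○○○○○[●]○○○○○○…
gen 4: q1 h=20  …○○○○○○[○]●○○○○○…
gen 5: q1 h=19  …○○○○○○[○]●●○○○○…
gen 6: q1 h=18  …○○○○○○[○]●●●○○○…
gen 7: q1 h=17  …○○○○○○[○]●●●●○○…
gen 8: q1 h=16  …○○○○○○[○]●●●●●○…
gen 9: q1 h=15  …○○○○○○[○]●●●●●●…

1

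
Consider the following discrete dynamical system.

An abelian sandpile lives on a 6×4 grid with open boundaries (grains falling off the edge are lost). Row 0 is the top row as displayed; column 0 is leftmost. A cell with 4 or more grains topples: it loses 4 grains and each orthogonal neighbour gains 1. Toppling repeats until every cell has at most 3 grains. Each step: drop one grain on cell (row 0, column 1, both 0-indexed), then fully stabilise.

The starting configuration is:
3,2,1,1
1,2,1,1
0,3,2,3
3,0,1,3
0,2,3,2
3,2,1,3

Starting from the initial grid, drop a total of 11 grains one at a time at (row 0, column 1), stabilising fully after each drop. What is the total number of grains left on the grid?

47

gen 0: 3,2,1,1
1,2,1,1
0,3,2,3
3,0,1,3
0,2,3,2
3,2,1,3
gen 1: 3,3,1,1
1,2,1,1
0,3,2,3
3,0,1,3
0,2,3,2
3,2,1,3
gen 2: 0,1,2,1
2,3,1,1
0,3,2,3
3,0,1,3
0,2,3,2
3,2,1,3
gen 3: 0,2,2,1
2,3,1,1
0,3,2,3
3,0,1,3
0,2,3,2
3,2,1,3
gen 4: 0,3,2,1
2,3,1,1
0,3,2,3
3,0,1,3
0,2,3,2
3,2,1,3
gen 5: 1,1,3,1
3,1,2,1
1,0,3,3
3,1,1,3
0,2,3,2
3,2,1,3
gen 6: 1,2,3,1
3,1,2,1
1,0,3,3
3,1,1,3
0,2,3,2
3,2,1,3
gen 7: 1,3,3,1
3,1,2,1
1,0,3,3
3,1,1,3
0,2,3,2
3,2,1,3
gen 8: 2,1,0,2
3,2,3,1
1,0,3,3
3,1,1,3
0,2,3,2
3,2,1,3
gen 9: 2,2,0,2
3,2,3,1
1,0,3,3
3,1,1,3
0,2,3,2
3,2,1,3
gen 10: 2,3,0,2
3,2,3,1
1,0,3,3
3,1,1,3
0,2,3,2
3,2,1,3
gen 11: 3,0,1,2
3,3,3,1
1,0,3,3
3,1,1,3
0,2,3,2
3,2,1,3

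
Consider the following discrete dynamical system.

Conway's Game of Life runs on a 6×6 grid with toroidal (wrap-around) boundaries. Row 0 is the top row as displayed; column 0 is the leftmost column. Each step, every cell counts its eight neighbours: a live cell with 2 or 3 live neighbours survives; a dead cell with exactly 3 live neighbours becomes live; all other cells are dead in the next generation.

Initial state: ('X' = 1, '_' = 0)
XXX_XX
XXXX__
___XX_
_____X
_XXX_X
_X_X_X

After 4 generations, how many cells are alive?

10

k=0  XXX_XX
XXXX__
___XX_
_____X
_XXX_X
_X_X_X
k=1  ______
______
XX_XXX
X____X
_X_X_X
______
k=2  ______
X___XX
_X__X_
___X__
____XX
______
k=3  _____X
X___XX
X__XX_
___X_X
____X_
______
k=4  X___XX
X__X__
X__X__
___X_X
____X_
______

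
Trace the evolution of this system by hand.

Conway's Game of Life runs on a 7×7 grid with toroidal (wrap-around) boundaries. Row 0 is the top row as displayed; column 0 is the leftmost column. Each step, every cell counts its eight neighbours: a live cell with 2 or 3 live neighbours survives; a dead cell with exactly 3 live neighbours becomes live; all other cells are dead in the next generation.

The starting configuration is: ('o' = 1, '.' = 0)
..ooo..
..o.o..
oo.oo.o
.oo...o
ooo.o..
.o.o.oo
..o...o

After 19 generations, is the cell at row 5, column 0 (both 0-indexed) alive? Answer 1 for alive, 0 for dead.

k=0  ..ooo..
..o.o..
oo.oo.o
.oo...o
ooo.o..
.o.o.oo
..o...o
k=1  .oo.oo.
o......
....o.o
....o.o
....o..
...oooo
oo....o
k=2  ..o..o.
oo.oo.o
o.....o
...oo..
......o
...oo.o
.o.....
k=3  ..ooooo
.oooo..
.oo...o
o....oo
.......
o....o.
..oooo.
k=4  ......o
......o
....o.o
oo...oo
o....o.
...o.oo
.oo....
k=5  o......
o.....o
.......
.o..o..
.o.....
ooo.ooo
o.o..oo
k=6  .....o.
o.....o
o......
.......
...oo.o
..ooo..
..ooo..
k=7  ...oooo
o.....o
o.....o
.......
..o.oo.
.......
..o..o.
k=8  o..oo..
....o..
o.....o
.....oo
.......
...ooo.
...o.oo
k=9  ...o..o
o..oooo
o.....o
o....oo
......o
...o.oo
..o...o
k=10  ..oo...
...oo..
.o.....
.....o.
....o..
o....oo
o.ooo.o
k=11  .o...o.
...oo..
....o..
.......
....o..
oo.....
o.o.o..
k=12  .oo..o.
...ooo.
...oo..
.......
.......
oo.o...
o.o...o
k=13  ooo..o.
.....o.
...o.o.
.......
.......
ooo...o
...o..o
k=14  ooo.oo.
.oo..o.
....o..
.......
oo.....
ooo...o
...o.o.
k=15  o....o.
o.o..oo
.......
.......
..o...o
..o...o
...o.o.
k=16  oo...o.
oo...o.
......o
.......
.......
..oo.oo
....oo.
k=17  oo...o.
.o...o.
o.....o
.......
.......
...o.oo
oooo...
k=18  ....o..
.o...o.
o.....o
.......
.......
oo.oo.o
...o.o.
k=19  ....oo.
o....oo
o.....o
.......
o......
o.ooooo
o.oo.oo

1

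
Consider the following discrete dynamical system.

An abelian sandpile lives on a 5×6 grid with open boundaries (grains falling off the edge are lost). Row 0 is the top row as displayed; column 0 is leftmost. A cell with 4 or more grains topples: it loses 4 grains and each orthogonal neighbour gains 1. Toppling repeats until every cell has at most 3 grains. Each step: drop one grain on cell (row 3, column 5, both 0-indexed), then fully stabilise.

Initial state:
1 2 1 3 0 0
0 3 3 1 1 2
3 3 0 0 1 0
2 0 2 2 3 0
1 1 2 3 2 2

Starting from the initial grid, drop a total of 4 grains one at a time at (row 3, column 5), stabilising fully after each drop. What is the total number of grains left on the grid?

47

k=0  1 2 1 3 0 0
0 3 3 1 1 2
3 3 0 0 1 0
2 0 2 2 3 0
1 1 2 3 2 2
k=1  1 2 1 3 0 0
0 3 3 1 1 2
3 3 0 0 1 0
2 0 2 2 3 1
1 1 2 3 2 2
k=2  1 2 1 3 0 0
0 3 3 1 1 2
3 3 0 0 1 0
2 0 2 2 3 2
1 1 2 3 2 2
k=3  1 2 1 3 0 0
0 3 3 1 1 2
3 3 0 0 1 0
2 0 2 2 3 3
1 1 2 3 2 2
k=4  1 2 1 3 0 0
0 3 3 1 1 2
3 3 0 0 2 1
2 0 2 3 0 1
1 1 2 3 3 3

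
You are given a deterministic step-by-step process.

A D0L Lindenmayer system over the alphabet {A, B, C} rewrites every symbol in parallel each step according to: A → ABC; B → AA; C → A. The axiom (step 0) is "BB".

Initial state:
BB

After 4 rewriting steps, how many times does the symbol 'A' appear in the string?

28

k=0  BB
k=1  AAAA
k=2  ABCABCABCABC
k=3  ABCAAAABCAAAABCAAAABCAAA
k=4  ABCAAAABCABCABCABCAAAABCABCABCABCAAAABCABCABCABCAAAABCABCABC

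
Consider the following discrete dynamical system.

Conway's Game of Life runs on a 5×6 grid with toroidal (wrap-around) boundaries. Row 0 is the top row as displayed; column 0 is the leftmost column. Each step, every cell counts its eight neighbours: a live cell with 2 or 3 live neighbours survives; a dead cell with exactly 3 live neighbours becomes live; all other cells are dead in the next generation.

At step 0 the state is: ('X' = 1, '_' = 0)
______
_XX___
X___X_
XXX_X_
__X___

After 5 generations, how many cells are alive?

7

step 0: ______
_XX___
X___X_
XXX_X_
__X___
step 1: _XX___
_X____
X_____
X_X___
__XX__
step 2: _X_X__
XXX___
X_____
__XX__
___X__
step 3: XX_X__
X_X___
X__X__
__XX__
___XX_
step 4: XX_XXX
X_XX_X
___X__
__X___
_X__X_
step 5: ______
______
_X_XX_
__XX__
_X__X_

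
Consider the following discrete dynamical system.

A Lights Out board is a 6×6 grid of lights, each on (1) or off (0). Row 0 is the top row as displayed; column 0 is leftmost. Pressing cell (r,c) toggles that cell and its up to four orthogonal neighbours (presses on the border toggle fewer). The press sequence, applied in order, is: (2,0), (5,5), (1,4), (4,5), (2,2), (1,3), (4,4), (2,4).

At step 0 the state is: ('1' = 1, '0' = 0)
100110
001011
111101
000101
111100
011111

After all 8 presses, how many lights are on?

16

gen 0: 100110
001011
111101
000101
111100
011111
gen 1: 100110
101011
001101
100101
111100
011111
gen 2: 100110
101011
001101
100101
111101
011100
gen 3: 100100
101100
001111
100101
111101
011100
gen 4: 100100
101100
001111
100100
111110
011101
gen 5: 100100
100100
010011
101100
111110
011101
gen 6: 100000
101010
010111
101100
111110
011101
gen 7: 100000
101010
010111
101110
111001
011111
gen 8: 100000
101000
010000
101100
111001
011111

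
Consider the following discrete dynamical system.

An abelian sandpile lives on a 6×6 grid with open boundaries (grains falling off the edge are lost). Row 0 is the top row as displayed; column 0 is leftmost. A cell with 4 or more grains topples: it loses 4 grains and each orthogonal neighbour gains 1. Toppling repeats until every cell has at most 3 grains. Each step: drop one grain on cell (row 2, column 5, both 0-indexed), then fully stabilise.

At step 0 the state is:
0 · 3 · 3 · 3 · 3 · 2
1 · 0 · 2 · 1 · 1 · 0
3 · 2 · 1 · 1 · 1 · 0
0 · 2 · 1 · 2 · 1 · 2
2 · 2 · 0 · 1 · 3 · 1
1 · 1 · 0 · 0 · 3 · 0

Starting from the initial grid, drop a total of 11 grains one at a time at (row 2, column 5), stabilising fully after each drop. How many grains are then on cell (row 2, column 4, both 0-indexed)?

0

k=0  0 · 3 · 3 · 3 · 3 · 2
1 · 0 · 2 · 1 · 1 · 0
3 · 2 · 1 · 1 · 1 · 0
0 · 2 · 1 · 2 · 1 · 2
2 · 2 · 0 · 1 · 3 · 1
1 · 1 · 0 · 0 · 3 · 0
k=1  0 · 3 · 3 · 3 · 3 · 2
1 · 0 · 2 · 1 · 1 · 0
3 · 2 · 1 · 1 · 1 · 1
0 · 2 · 1 · 2 · 1 · 2
2 · 2 · 0 · 1 · 3 · 1
1 · 1 · 0 · 0 · 3 · 0
k=2  0 · 3 · 3 · 3 · 3 · 2
1 · 0 · 2 · 1 · 1 · 0
3 · 2 · 1 · 1 · 1 · 2
0 · 2 · 1 · 2 · 1 · 2
2 · 2 · 0 · 1 · 3 · 1
1 · 1 · 0 · 0 · 3 · 0
k=3  0 · 3 · 3 · 3 · 3 · 2
1 · 0 · 2 · 1 · 1 · 0
3 · 2 · 1 · 1 · 1 · 3
0 · 2 · 1 · 2 · 1 · 2
2 · 2 · 0 · 1 · 3 · 1
1 · 1 · 0 · 0 · 3 · 0
k=4  0 · 3 · 3 · 3 · 3 · 2
1 · 0 · 2 · 1 · 1 · 1
3 · 2 · 1 · 1 · 2 · 0
0 · 2 · 1 · 2 · 1 · 3
2 · 2 · 0 · 1 · 3 · 1
1 · 1 · 0 · 0 · 3 · 0
k=5  0 · 3 · 3 · 3 · 3 · 2
1 · 0 · 2 · 1 · 1 · 1
3 · 2 · 1 · 1 · 2 · 1
0 · 2 · 1 · 2 · 1 · 3
2 · 2 · 0 · 1 · 3 · 1
1 · 1 · 0 · 0 · 3 · 0
k=6  0 · 3 · 3 · 3 · 3 · 2
1 · 0 · 2 · 1 · 1 · 1
3 · 2 · 1 · 1 · 2 · 2
0 · 2 · 1 · 2 · 1 · 3
2 · 2 · 0 · 1 · 3 · 1
1 · 1 · 0 · 0 · 3 · 0
k=7  0 · 3 · 3 · 3 · 3 · 2
1 · 0 · 2 · 1 · 1 · 1
3 · 2 · 1 · 1 · 2 · 3
0 · 2 · 1 · 2 · 1 · 3
2 · 2 · 0 · 1 · 3 · 1
1 · 1 · 0 · 0 · 3 · 0
k=8  0 · 3 · 3 · 3 · 3 · 2
1 · 0 · 2 · 1 · 1 · 2
3 · 2 · 1 · 1 · 3 · 1
0 · 2 · 1 · 2 · 2 · 0
2 · 2 · 0 · 1 · 3 · 2
1 · 1 · 0 · 0 · 3 · 0
k=9  0 · 3 · 3 · 3 · 3 · 2
1 · 0 · 2 · 1 · 1 · 2
3 · 2 · 1 · 1 · 3 · 2
0 · 2 · 1 · 2 · 2 · 0
2 · 2 · 0 · 1 · 3 · 2
1 · 1 · 0 · 0 · 3 · 0
k=10  0 · 3 · 3 · 3 · 3 · 2
1 · 0 · 2 · 1 · 1 · 2
3 · 2 · 1 · 1 · 3 · 3
0 · 2 · 1 · 2 · 2 · 0
2 · 2 · 0 · 1 · 3 · 2
1 · 1 · 0 · 0 · 3 · 0
k=11  0 · 3 · 3 · 3 · 3 · 2
1 · 0 · 2 · 1 · 2 · 3
3 · 2 · 1 · 2 · 0 · 1
0 · 2 · 1 · 2 · 3 · 1
2 · 2 · 0 · 1 · 3 · 2
1 · 1 · 0 · 0 · 3 · 0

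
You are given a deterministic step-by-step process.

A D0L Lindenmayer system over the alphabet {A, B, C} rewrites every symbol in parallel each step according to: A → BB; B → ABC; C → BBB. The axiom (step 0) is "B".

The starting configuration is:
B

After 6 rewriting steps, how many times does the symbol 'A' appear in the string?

k=0  B
k=1  ABC
k=2  BBABCBBB
k=3  ABCABCBBABCBBBABCABCABC
k=4  BBABCBBBBBABCBBBABCABCBBABCBBBABCABCABCBBABCBBBBBABCBBBBBABCBBB
k=5  ABCABCBBABCBBBABCABCABCABCABCBBABCBBBABCABCABCBBABCBBBBBAB…BBBABCABCABCABCABCBBABCBBBABCABCABCABCABCBBABCBBBABCABCABC  (len 178)
k=6  BBABCBBBBBABCBBBABCABCBBABCBBBABCABCABCBBABCBBBBBABCBBBBBA…BBBBBABCBBBABCABCBBABCBBBABCABCABCBBABCBBBBBABCBBBBBABCBBB  (len 493)

96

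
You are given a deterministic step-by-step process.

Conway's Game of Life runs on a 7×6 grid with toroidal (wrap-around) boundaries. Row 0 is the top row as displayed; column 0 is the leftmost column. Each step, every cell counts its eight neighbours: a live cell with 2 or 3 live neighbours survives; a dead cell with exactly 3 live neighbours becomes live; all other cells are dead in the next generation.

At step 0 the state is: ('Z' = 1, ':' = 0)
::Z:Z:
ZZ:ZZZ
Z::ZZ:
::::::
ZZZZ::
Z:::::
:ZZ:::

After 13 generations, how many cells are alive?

8

step 0: ::Z:Z:
ZZ:ZZZ
Z::ZZ:
::::::
ZZZZ::
Z:::::
:ZZ:::
step 1: ::::Z:
ZZ::::
ZZZZ::
Z:::ZZ
ZZZ:::
Z::Z::
:ZZZ::
step 2: Z::Z::
Z::Z:Z
::ZZZ:
::::Z:
::ZZZ:
Z::Z::
:ZZZZ:
step 3: Z:::::
ZZ:::Z
::Z:::
:::::Z
::Z:ZZ
:::::Z
ZZ::ZZ
step 4: ::::Z:
ZZ:::Z
:Z:::Z
:::ZZZ
Z:::ZZ
:Z:Z::
:Z::Z:
step 5: :Z::Z:
:Z::ZZ
:ZZ:::
:::Z::
Z:Z:::
:ZZZ::
::ZZZ:
step 6: ZZ::::
:Z:ZZZ
ZZZZZ:
:::Z::
::::::
::::Z:
::::Z:
step 7: ZZZZ::
::::::
ZZ::::
:Z:ZZ:
::::::
::::::
:::::Z
step 8: ZZZ:::
::::::
ZZZ:::
ZZZ:::
::::::
::::::
ZZZ:::
step 9: Z:Z:::
::::::
Z:Z:::
Z:Z:::
:Z::::
:Z::::
Z:Z:::
step 10: ::::::
::::::
::::::
Z:Z:::
ZZZ:::
ZZZ:::
Z:Z:::
step 11: ::::::
::::::
::::::
Z:Z:::
:::Z:Z
:::Z:Z
Z:Z:::
step 12: ::::::
::::::
::::::
::::::
Z:ZZ:Z
Z:ZZ:Z
::::::
step 13: ::::::
::::::
::::::
::::::
Z:ZZ:Z
Z:ZZ:Z
::::::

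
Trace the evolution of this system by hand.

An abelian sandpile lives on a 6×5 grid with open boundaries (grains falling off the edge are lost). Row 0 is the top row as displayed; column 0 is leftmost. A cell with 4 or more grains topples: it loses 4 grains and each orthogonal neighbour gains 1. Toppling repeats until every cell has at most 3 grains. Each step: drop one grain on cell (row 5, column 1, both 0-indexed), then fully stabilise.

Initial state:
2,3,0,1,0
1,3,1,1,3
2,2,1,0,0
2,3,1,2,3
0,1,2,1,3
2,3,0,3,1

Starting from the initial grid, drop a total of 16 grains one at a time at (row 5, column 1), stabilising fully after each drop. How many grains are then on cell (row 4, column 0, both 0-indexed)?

3

[0] 2,3,0,1,0
1,3,1,1,3
2,2,1,0,0
2,3,1,2,3
0,1,2,1,3
2,3,0,3,1
[1] 2,3,0,1,0
1,3,1,1,3
2,2,1,0,0
2,3,1,2,3
0,2,2,1,3
3,0,1,3,1
[2] 2,3,0,1,0
1,3,1,1,3
2,2,1,0,0
2,3,1,2,3
0,2,2,1,3
3,1,1,3,1
[3] 2,3,0,1,0
1,3,1,1,3
2,2,1,0,0
2,3,1,2,3
0,2,2,1,3
3,2,1,3,1
[4] 2,3,0,1,0
1,3,1,1,3
2,2,1,0,0
2,3,1,2,3
0,2,2,1,3
3,3,1,3,1
[5] 2,3,0,1,0
1,3,1,1,3
2,2,1,0,0
2,3,1,2,3
1,3,2,1,3
0,1,2,3,1
[6] 2,3,0,1,0
1,3,1,1,3
2,2,1,0,0
2,3,1,2,3
1,3,2,1,3
0,2,2,3,1
[7] 2,3,0,1,0
1,3,1,1,3
2,2,1,0,0
2,3,1,2,3
1,3,2,1,3
0,3,2,3,1
[8] 2,3,0,1,0
1,3,1,1,3
2,3,1,0,0
3,0,2,2,3
2,1,3,1,3
1,1,3,3,1
[9] 2,3,0,1,0
1,3,1,1,3
2,3,1,0,0
3,0,2,2,3
2,1,3,1,3
1,2,3,3,1
[10] 2,3,0,1,0
1,3,1,1,3
2,3,1,0,0
3,0,2,2,3
2,1,3,1,3
1,3,3,3,1
[11] 2,3,0,1,0
1,3,1,1,3
2,3,1,0,0
3,0,3,2,3
2,3,0,3,3
2,1,2,0,2
[12] 2,3,0,1,0
1,3,1,1,3
2,3,1,0,0
3,0,3,2,3
2,3,0,3,3
2,2,2,0,2
[13] 2,3,0,1,0
1,3,1,1,3
2,3,1,0,0
3,0,3,2,3
2,3,0,3,3
2,3,2,0,2
[14] 2,3,0,1,0
1,3,1,1,3
2,3,1,0,0
3,1,3,2,3
3,0,1,3,3
3,1,3,0,2
[15] 2,3,0,1,0
1,3,1,1,3
2,3,1,0,0
3,1,3,2,3
3,0,1,3,3
3,2,3,0,2
[16] 2,3,0,1,0
1,3,1,1,3
2,3,1,0,0
3,1,3,2,3
3,0,1,3,3
3,3,3,0,2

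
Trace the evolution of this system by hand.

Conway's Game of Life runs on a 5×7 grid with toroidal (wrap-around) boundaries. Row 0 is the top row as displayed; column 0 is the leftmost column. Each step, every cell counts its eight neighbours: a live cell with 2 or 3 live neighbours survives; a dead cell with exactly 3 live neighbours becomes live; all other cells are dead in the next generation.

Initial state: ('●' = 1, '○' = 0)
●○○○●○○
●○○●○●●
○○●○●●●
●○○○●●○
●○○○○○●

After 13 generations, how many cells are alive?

step 0: ●○○○●○○
●○○●○●●
○○●○●●●
●○○○●●○
●○○○○○●
step 1: ○●○○●○○
●●○●○○○
○●○○○○○
●●○●●○○
●●○○●○○
step 2: ○○○●●○○
●●○○○○○
○○○●●○○
○○○●●○○
○○○○●●○
step 3: ○○○●●●○
○○●○○○○
○○●●●○○
○○○○○○○
○○○○○●○
step 4: ○○○●●●○
○○●○○●○
○○●●○○○
○○○●●○○
○○○○○●○
step 5: ○○○●○●●
○○●○○●○
○○●○○○○
○○●●●○○
○○○○○●○
step 6: ○○○○○●●
○○●●●●●
○●●○●○○
○○●●●○○
○○●○○●●
step 7: ●○●○○○○
●●●○○○●
○●○○○○○
○○○○●○○
○○●○○○●
step 8: ○○●●○○○
○○●○○○●
○●●○○○○
○○○○○○○
○●○●○○○
step 9: ○●○●○○○
○○○○○○○
○●●○○○○
○●○○○○○
○○○●○○○
step 10: ○○●○○○○
○●○○○○○
○●●○○○○
○●○○○○○
○○○○○○○
step 11: ○○○○○○○
○●○○○○○
●●●○○○○
○●●○○○○
○○○○○○○
step 12: ○○○○○○○
●●●○○○○
●○○○○○○
●○●○○○○
○○○○○○○
step 13: ○●○○○○○
●●○○○○○
●○●○○○●
○●○○○○○
○○○○○○○

7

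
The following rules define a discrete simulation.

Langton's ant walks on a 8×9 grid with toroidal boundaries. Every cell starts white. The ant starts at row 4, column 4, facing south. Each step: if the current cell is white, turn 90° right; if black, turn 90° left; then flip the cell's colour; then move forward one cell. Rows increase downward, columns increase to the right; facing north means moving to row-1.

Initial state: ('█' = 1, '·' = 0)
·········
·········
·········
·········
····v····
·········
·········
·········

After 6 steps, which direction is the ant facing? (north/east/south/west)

[0] ·········
·········
·········
·········
····v····
·········
·········
·········
[1] ·········
·········
·········
·········
···<█····
·········
·········
·········
[2] ·········
·········
·········
···^·····
···██····
·········
·········
·········
[3] ·········
·········
·········
···█>····
···██····
·········
·········
·········
[4] ·········
·········
·········
···██····
···█v····
·········
·········
·········
[5] ·········
·········
·········
···██····
···█·>···
·········
·········
·········
[6] ·········
·········
·········
···██····
···█·█···
·····v···
·········
·········

south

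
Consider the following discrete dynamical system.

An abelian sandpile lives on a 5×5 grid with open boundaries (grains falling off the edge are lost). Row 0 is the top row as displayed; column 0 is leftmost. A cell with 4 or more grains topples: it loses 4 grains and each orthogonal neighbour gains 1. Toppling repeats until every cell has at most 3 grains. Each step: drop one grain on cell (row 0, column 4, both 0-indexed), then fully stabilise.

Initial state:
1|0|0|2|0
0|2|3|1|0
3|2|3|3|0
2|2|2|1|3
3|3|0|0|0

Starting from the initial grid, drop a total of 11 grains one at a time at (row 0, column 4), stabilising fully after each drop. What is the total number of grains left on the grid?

40

[0] 1|0|0|2|0
0|2|3|1|0
3|2|3|3|0
2|2|2|1|3
3|3|0|0|0
[1] 1|0|0|2|1
0|2|3|1|0
3|2|3|3|0
2|2|2|1|3
3|3|0|0|0
[2] 1|0|0|2|2
0|2|3|1|0
3|2|3|3|0
2|2|2|1|3
3|3|0|0|0
[3] 1|0|0|2|3
0|2|3|1|0
3|2|3|3|0
2|2|2|1|3
3|3|0|0|0
[4] 1|0|0|3|0
0|2|3|1|1
3|2|3|3|0
2|2|2|1|3
3|3|0|0|0
[5] 1|0|0|3|1
0|2|3|1|1
3|2|3|3|0
2|2|2|1|3
3|3|0|0|0
[6] 1|0|0|3|2
0|2|3|1|1
3|2|3|3|0
2|2|2|1|3
3|3|0|0|0
[7] 1|0|0|3|3
0|2|3|1|1
3|2|3|3|0
2|2|2|1|3
3|3|0|0|0
[8] 1|0|1|0|1
0|2|3|2|2
3|2|3|3|0
2|2|2|1|3
3|3|0|0|0
[9] 1|0|1|0|2
0|2|3|2|2
3|2|3|3|0
2|2|2|1|3
3|3|0|0|0
[10] 1|0|1|0|3
0|2|3|2|2
3|2|3|3|0
2|2|2|1|3
3|3|0|0|0
[11] 1|0|1|1|0
0|2|3|2|3
3|2|3|3|0
2|2|2|1|3
3|3|0|0|0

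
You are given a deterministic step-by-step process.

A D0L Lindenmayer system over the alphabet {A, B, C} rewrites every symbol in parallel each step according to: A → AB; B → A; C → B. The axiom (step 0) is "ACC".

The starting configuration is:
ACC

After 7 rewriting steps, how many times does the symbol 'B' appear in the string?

23

gen 0: ACC
gen 1: ABBB
gen 2: ABAAA
gen 3: ABAABABAB
gen 4: ABAABABAABAABA
gen 5: ABAABABAABAABABAABABAAB
gen 6: ABAABABAABAABABAABABAABAABABAABAABABA
gen 7: ABAABABAABAABABAABABAABAABABAABAABABAABABAABAABABAABABAABAAB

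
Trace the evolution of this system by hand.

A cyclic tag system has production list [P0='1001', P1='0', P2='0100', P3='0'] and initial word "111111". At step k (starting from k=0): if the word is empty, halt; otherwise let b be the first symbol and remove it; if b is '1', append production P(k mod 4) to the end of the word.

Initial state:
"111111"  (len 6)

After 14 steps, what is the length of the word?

16

0) "111111"  (len 6)
1) "111111001"  (len 9)
2) "111110010"  (len 9)
3) "111100100100"  (len 12)
4) "111001001000"  (len 12)
5) "110010010001001"  (len 15)
6) "100100100010010"  (len 15)
7) "001001000100100100"  (len 18)
8) "01001000100100100"  (len 17)
9) "1001000100100100"  (len 16)
10) "0010001001001000"  (len 16)
11) "010001001001000"  (len 15)
12) "10001001001000"  (len 14)
13) "00010010010001001"  (len 17)
14) "0010010010001001"  (len 16)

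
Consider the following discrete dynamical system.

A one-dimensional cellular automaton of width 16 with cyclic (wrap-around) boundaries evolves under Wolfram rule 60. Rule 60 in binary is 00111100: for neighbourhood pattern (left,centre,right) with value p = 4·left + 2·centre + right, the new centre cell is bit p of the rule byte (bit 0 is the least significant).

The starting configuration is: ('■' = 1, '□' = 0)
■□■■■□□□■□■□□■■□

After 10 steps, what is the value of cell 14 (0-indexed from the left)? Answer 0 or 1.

0

k=0  ■□■■■□□□■□■□□■■□
k=1  ■■■□□■□□■■■■□■□■
k=2  □□□■□■■□■□□□■■■■
k=3  ■□□■■■□■■■□□■□□□
k=4  ■■□■□□■■□□■□■■□□
k=5  ■□■■■□■□■□■■■□■□
k=6  ■■■□□■■■■■■□□■■■
k=7  □□□■□■□□□□□■□■□□
k=8  □□□■■■■□□□□■■■■□
k=9  □□□■□□□■□□□■□□□■
k=10  ■□□■■□□■■□□■■□□■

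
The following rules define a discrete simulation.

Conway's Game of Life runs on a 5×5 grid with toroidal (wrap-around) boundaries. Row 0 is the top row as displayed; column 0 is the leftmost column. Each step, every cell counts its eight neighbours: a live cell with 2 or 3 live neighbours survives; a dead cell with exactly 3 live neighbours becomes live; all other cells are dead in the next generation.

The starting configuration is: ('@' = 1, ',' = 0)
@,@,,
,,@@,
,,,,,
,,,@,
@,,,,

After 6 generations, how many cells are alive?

3

gen 0: @,@,,
,,@@,
,,,,,
,,,@,
@,,,,
gen 1: ,,@@@
,@@@,
,,@@,
,,,,,
,@,,@
gen 2: ,,,,@
,@,,,
,@,@,
,,@@,
@,@,@
gen 3: ,@,@@
@,@,,
,@,@,
@,,,,
@@@,@
gen 4: ,,,,,
@,,,,
@@@,@
,,,@,
,,@,,
gen 5: ,,,,,
@,,,@
@@@@@
@,,@@
,,,,,
gen 6: ,,,,,
,,@,,
,,@,,
,,,,,
,,,,@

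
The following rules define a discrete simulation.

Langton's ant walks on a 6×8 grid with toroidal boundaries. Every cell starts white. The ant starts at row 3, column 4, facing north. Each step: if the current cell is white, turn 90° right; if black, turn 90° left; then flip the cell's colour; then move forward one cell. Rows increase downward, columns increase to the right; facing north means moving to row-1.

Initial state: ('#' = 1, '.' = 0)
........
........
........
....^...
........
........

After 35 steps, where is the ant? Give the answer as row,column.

0,4

0) ........
........
........
....^...
........
........
1) ........
........
........
....#>..
........
........
2) ........
........
........
....##..
.....v..
........
3) ........
........
........
....##..
....<#..
........
4) ........
........
........
....^#..
....##..
........
5) ........
........
........
...<.#..
....##..
........
6) ........
........
...^....
...#.#..
....##..
........
7) ........
........
...#>...
...#.#..
....##..
........
8) ........
........
...##...
...#v#..
....##..
........
9) ........
........
...##...
...<##..
....##..
........
10) ........
........
...##...
....##..
...v##..
........
11) ........
........
...##...
....##..
..<###..
........
12) ........
........
...##...
..^.##..
..####..
........
13) ........
........
...##...
..#>##..
..####..
........
14) ........
........
...##...
..####..
..#v##..
........
15) ........
........
...##...
..####..
..#.>#..
........
16) ........
........
...##...
..##^#..
..#..#..
........
17) ........
........
...##...
..#<.#..
..#..#..
........
18) ........
........
...##...
..#..#..
..#v.#..
........
19) ........
........
...##...
..#..#..
..<#.#..
........
20) ........
........
...##...
..#..#..
...#.#..
..v.....
21) ........
........
...##...
..#..#..
...#.#..
.<#.....
22) ........
........
...##...
..#..#..
.^.#.#..
.##.....
23) ........
........
...##...
..#..#..
.#>#.#..
.##.....
24) ........
........
...##...
..#..#..
.###.#..
.#v.....
25) ........
........
...##...
..#..#..
.###.#..
.#.>....
26) ...v....
........
...##...
..#..#..
.###.#..
.#.#....
27) ..<#....
........
...##...
..#..#..
.###.#..
.#.#....
28) ..##....
........
...##...
..#..#..
.###.#..
.#^#....
29) ..##....
........
...##...
..#..#..
.###.#..
.##>....
30) ..##....
........
...##...
..#..#..
.##^.#..
.##.....
31) ..##....
........
...##...
..#..#..
.#<..#..
.##.....
32) ..##....
........
...##...
..#..#..
.#...#..
.#v.....
33) ..##....
........
...##...
..#..#..
.#...#..
.#.>....
34) ..#v....
........
...##...
..#..#..
.#...#..
.#.#....
35) ..#.>...
........
...##...
..#..#..
.#...#..
.#.#....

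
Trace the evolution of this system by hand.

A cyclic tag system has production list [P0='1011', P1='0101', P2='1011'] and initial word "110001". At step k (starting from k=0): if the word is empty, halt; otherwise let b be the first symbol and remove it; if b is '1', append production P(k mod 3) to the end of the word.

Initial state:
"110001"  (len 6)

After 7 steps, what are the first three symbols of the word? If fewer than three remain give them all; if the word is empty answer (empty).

0) "110001"  (len 6)
1) "100011011"  (len 9)
2) "000110110101"  (len 12)
3) "00110110101"  (len 11)
4) "0110110101"  (len 10)
5) "110110101"  (len 9)
6) "101101011011"  (len 12)
7) "011010110111011"  (len 15)

011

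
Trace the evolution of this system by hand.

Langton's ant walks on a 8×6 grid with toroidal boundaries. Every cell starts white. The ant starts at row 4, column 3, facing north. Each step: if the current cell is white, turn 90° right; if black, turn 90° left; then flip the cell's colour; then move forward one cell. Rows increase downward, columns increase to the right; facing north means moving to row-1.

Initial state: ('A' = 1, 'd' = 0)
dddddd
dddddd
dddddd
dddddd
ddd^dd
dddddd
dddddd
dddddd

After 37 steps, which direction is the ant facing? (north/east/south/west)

k=0  dddddd
dddddd
dddddd
dddddd
ddd^dd
dddddd
dddddd
dddddd
k=1  dddddd
dddddd
dddddd
dddddd
dddA>d
dddddd
dddddd
dddddd
k=2  dddddd
dddddd
dddddd
dddddd
dddAAd
ddddvd
dddddd
dddddd
k=3  dddddd
dddddd
dddddd
dddddd
dddAAd
ddd<Ad
dddddd
dddddd
k=4  dddddd
dddddd
dddddd
dddddd
ddd^Ad
dddAAd
dddddd
dddddd
k=5  dddddd
dddddd
dddddd
dddddd
dd<dAd
dddAAd
dddddd
dddddd
k=6  dddddd
dddddd
dddddd
dd^ddd
ddAdAd
dddAAd
dddddd
dddddd
k=7  dddddd
dddddd
dddddd
ddA>dd
ddAdAd
dddAAd
dddddd
dddddd
k=8  dddddd
dddddd
dddddd
ddAAdd
ddAvAd
dddAAd
dddddd
dddddd
k=9  dddddd
dddddd
dddddd
ddAAdd
dd<AAd
dddAAd
dddddd
dddddd
k=10  dddddd
dddddd
dddddd
ddAAdd
dddAAd
ddvAAd
dddddd
dddddd
k=11  dddddd
dddddd
dddddd
ddAAdd
dddAAd
d<AAAd
dddddd
dddddd
k=12  dddddd
dddddd
dddddd
ddAAdd
d^dAAd
dAAAAd
dddddd
dddddd
k=13  dddddd
dddddd
dddddd
ddAAdd
dA>AAd
dAAAAd
dddddd
dddddd
k=14  dddddd
dddddd
dddddd
ddAAdd
dAAAAd
dAvAAd
dddddd
dddddd
k=15  dddddd
dddddd
dddddd
ddAAdd
dAAAAd
dAd>Ad
dddddd
dddddd
k=16  dddddd
dddddd
dddddd
ddAAdd
dAA^Ad
dAddAd
dddddd
dddddd
k=17  dddddd
dddddd
dddddd
ddAAdd
dA<dAd
dAddAd
dddddd
dddddd
k=18  dddddd
dddddd
dddddd
ddAAdd
dAddAd
dAvdAd
dddddd
dddddd
k=19  dddddd
dddddd
dddddd
ddAAdd
dAddAd
d<AdAd
dddddd
dddddd
k=20  dddddd
dddddd
dddddd
ddAAdd
dAddAd
ddAdAd
dvdddd
dddddd
k=21  dddddd
dddddd
dddddd
ddAAdd
dAddAd
ddAdAd
<Adddd
dddddd
k=22  dddddd
dddddd
dddddd
ddAAdd
dAddAd
^dAdAd
AAdddd
dddddd
k=23  dddddd
dddddd
dddddd
ddAAdd
dAddAd
A>AdAd
AAdddd
dddddd
k=24  dddddd
dddddd
dddddd
ddAAdd
dAddAd
AAAdAd
Avdddd
dddddd
k=25  dddddd
dddddd
dddddd
ddAAdd
dAddAd
AAAdAd
Ad>ddd
dddddd
k=26  dddddd
dddddd
dddddd
ddAAdd
dAddAd
AAAdAd
AdAddd
ddvddd
k=27  dddddd
dddddd
dddddd
ddAAdd
dAddAd
AAAdAd
AdAddd
d<Addd
k=28  dddddd
dddddd
dddddd
ddAAdd
dAddAd
AAAdAd
A^Addd
dAAddd
k=29  dddddd
dddddd
dddddd
ddAAdd
dAddAd
AAAdAd
AA>ddd
dAAddd
k=30  dddddd
dddddd
dddddd
ddAAdd
dAddAd
AA^dAd
AAdddd
dAAddd
k=31  dddddd
dddddd
dddddd
ddAAdd
dAddAd
A<ddAd
AAdddd
dAAddd
k=32  dddddd
dddddd
dddddd
ddAAdd
dAddAd
AdddAd
Avdddd
dAAddd
k=33  dddddd
dddddd
dddddd
ddAAdd
dAddAd
AdddAd
Ad>ddd
dAAddd
k=34  dddddd
dddddd
dddddd
ddAAdd
dAddAd
AdddAd
AdAddd
dAvddd
k=35  dddddd
dddddd
dddddd
ddAAdd
dAddAd
AdddAd
AdAddd
dAd>dd
k=36  dddvdd
dddddd
dddddd
ddAAdd
dAddAd
AdddAd
AdAddd
dAdAdd
k=37  dd<Add
dddddd
dddddd
ddAAdd
dAddAd
AdddAd
AdAddd
dAdAdd

west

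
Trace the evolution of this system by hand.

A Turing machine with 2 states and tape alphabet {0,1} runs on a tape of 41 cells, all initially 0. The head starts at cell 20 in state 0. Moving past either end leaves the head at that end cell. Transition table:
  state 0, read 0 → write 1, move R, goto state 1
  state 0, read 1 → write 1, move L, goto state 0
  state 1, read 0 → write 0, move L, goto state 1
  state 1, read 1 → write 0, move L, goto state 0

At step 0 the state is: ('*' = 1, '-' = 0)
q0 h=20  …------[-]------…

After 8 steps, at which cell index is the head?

0) q0 h=20  …------[-]------…
1) q1 h=21  …-----*[-]------…
2) q1 h=20  …------[*]------…
3) q0 h=19  …------[-]------…
4) q1 h=20  …-----*[-]------…
5) q1 h=19  …------[*]------…
6) q0 h=18  …------[-]------…
7) q1 h=19  …-----*[-]------…
8) q1 h=18  …------[*]------…

18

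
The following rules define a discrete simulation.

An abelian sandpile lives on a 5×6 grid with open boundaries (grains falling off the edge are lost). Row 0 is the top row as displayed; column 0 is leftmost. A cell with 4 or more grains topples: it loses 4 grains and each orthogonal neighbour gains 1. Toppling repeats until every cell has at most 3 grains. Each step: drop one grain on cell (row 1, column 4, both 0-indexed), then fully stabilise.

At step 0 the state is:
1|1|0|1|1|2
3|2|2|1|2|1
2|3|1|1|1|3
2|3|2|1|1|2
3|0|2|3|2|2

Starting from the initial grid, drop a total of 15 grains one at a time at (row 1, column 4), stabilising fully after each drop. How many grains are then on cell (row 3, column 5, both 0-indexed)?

3

0) 1|1|0|1|1|2
3|2|2|1|2|1
2|3|1|1|1|3
2|3|2|1|1|2
3|0|2|3|2|2
1) 1|1|0|1|1|2
3|2|2|1|3|1
2|3|1|1|1|3
2|3|2|1|1|2
3|0|2|3|2|2
2) 1|1|0|1|2|2
3|2|2|2|0|2
2|3|1|1|2|3
2|3|2|1|1|2
3|0|2|3|2|2
3) 1|1|0|1|2|2
3|2|2|2|1|2
2|3|1|1|2|3
2|3|2|1|1|2
3|0|2|3|2|2
4) 1|1|0|1|2|2
3|2|2|2|2|2
2|3|1|1|2|3
2|3|2|1|1|2
3|0|2|3|2|2
5) 1|1|0|1|2|2
3|2|2|2|3|2
2|3|1|1|2|3
2|3|2|1|1|2
3|0|2|3|2|2
6) 1|1|0|1|3|2
3|2|2|3|0|3
2|3|1|1|3|3
2|3|2|1|1|2
3|0|2|3|2|2
7) 1|1|0|1|3|2
3|2|2|3|1|3
2|3|1|1|3|3
2|3|2|1|1|2
3|0|2|3|2|2
8) 1|1|0|1|3|2
3|2|2|3|2|3
2|3|1|1|3|3
2|3|2|1|1|2
3|0|2|3|2|2
9) 1|1|0|1|3|2
3|2|2|3|3|3
2|3|1|1|3|3
2|3|2|1|1|2
3|0|2|3|2|2
10) 1|1|0|3|2|0
3|2|3|1|0|3
2|3|1|3|2|1
2|3|2|1|2|3
3|0|2|3|2|2
11) 1|1|0|3|2|0
3|2|3|1|1|3
2|3|1|3|2|1
2|3|2|1|2|3
3|0|2|3|2|2
12) 1|1|0|3|2|0
3|2|3|1|2|3
2|3|1|3|2|1
2|3|2|1|2|3
3|0|2|3|2|2
13) 1|1|0|3|2|0
3|2|3|1|3|3
2|3|1|3|2|1
2|3|2|1|2|3
3|0|2|3|2|2
14) 1|1|0|3|3|1
3|2|3|2|1|0
2|3|1|3|3|2
2|3|2|1|2|3
3|0|2|3|2|2
15) 1|1|0|3|3|1
3|2|3|2|2|0
2|3|1|3|3|2
2|3|2|1|2|3
3|0|2|3|2|2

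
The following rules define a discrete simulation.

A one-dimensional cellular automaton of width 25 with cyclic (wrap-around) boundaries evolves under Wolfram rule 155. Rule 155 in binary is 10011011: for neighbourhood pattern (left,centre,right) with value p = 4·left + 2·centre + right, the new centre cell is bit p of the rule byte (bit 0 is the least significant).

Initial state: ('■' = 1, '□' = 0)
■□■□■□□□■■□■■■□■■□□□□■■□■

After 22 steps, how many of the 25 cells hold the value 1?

19

step 0: ■□■□■□□□■■□■■■□■■□□□□■■□■
step 1: □□□□□■■■■□□■■□□■□■■■■■□□■
step 2: ■■■■■■■■□■■■□■■□□■■■■□■■□
step 3: ■■■■■■■□□■■□□■□■■■■■□□■□□
step 4: ■■■■■■□■■■□■■□□■■■■□■■□■■
step 5: ■■■■■□□■■□□■□■■■■■□□■□□■■
step 6: ■■■■□■■■□■■□□■■■■□■■□■■■■
step 7: ■■■□□■■□□■□■■■■■□□■□□■■■■
step 8: ■■□■■■□■■□□■■■■□■■□■■■■■■
step 9: ■□□■■□□■□■■■■■□□■□□■■■■■■
step 10: □■■■□■■□□■■■■□■■□■■■■■■■■
step 11: □■■□□■□■■■■■□□■□□■■■■■■■□
step 12: ■■□■■□□■■■■□■■□■■■■■■■■□■
step 13: ■□□■□■■■■■□□■□□■■■■■■■□□■
step 14: □■■□□■■■■□■■□■■■■■■■■□■■■
step 15: □■□■■■■■□□■□□■■■■■■■□□■■□
step 16: ■□□■■■■□■■□■■■■■■■■□■■■□■
step 17: □■■■■■□□■□□■■■■■■■□□■■□□■
step 18: □■■■■□■■□■■■■■■■■□■■■□■■□
step 19: ■■■■□□■□□■■■■■■■□□■■□□■□■
step 20: ■■■□■■□■■■■■■■■□■■■□■■□□■
step 21: ■■□□■□□■■■■■■■□□■■□□■□■■■
step 22: ■□■■□■■■■■■■■□■■■□■■□□■■■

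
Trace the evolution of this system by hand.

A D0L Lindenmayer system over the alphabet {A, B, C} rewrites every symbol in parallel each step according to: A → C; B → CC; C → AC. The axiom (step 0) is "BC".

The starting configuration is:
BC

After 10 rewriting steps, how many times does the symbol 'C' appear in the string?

199

[0] BC
[1] CCAC
[2] ACACCAC
[3] CACCACACCAC
[4] ACCACACCACCACACCAC
[5] CACACCACCACACCACACCACCACACCAC
[6] ACCACCACACCACACCACCACACCACCACACCACACCACCACACCAC
[7] CACACCACACCACCACACCACCACACCACACCACCACACCACACCACCACACCACCACACCACACCACCACACCAC
[8] ACCACCACACCACCACACCACACCACCACACCACACCACCACACCACCACACCACACC…CACCACACCACACCACCACACCACACCACCACACCACCACACCACACCACCACACCAC  (len 123)
[9] CACACCACACCACCACACCACACCACCACACCACCACACCACACCACCACACCACCAC…CACCACACCACACCACCACACCACACCACCACACCACCACACCACACCACCACACCAC  (len 199)
[10] ACCACCACACCACCACACCACACCACCACACCACCACACCACACCACCACACCACACC…CACCACACCACACCACCACACCACACCACCACACCACCACACCACACCACCACACCAC  (len 322)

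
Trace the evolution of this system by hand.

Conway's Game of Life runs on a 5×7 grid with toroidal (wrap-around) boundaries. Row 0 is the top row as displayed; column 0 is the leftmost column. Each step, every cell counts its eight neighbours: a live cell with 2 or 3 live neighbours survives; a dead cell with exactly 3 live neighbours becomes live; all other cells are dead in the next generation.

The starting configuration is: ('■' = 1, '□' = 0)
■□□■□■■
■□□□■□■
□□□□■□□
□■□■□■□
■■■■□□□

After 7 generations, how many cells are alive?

gen 0: ■□□■□■■
■□□□■□■
□□□□■□□
□■□■□■□
■■■■□□□
gen 1: □□□■□■□
■□□■■□□
■□□■■□■
■■□■□□□
□□□■□■□
gen 2: □□■■□■■
■□■□□□□
□□□□□■■
■■□■□■□
□□□■□□■
gen 3: ■■■■■■■
■■■■■□□
□□■□■■□
■□■□□■□
□■□■□□□
gen 4: □□□□□■■
□□□□□□□
■□□□□■□
□□■□□■■
□□□□□□□
gen 5: □□□□□□□
□□□□□■□
□□□□□■□
□□□□□■■
□□□□□□□
gen 6: □□□□□□□
□□□□□□□
□□□□■■□
□□□□□■■
□□□□□□□
gen 7: □□□□□□□
□□□□□□□
□□□□■■■
□□□□■■■
□□□□□□□

6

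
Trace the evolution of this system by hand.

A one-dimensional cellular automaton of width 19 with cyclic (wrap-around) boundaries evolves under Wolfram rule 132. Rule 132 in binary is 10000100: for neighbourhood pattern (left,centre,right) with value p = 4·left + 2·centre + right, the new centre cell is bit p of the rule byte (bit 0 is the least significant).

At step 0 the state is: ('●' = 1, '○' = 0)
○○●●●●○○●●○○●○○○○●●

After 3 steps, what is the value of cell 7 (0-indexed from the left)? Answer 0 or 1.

0

k=0  ○○●●●●○○●●○○●○○○○●●
k=1  ○○○●●○○○○○○○●○○○○○○
k=2  ○○○○○○○○○○○○●○○○○○○
k=3  ○○○○○○○○○○○○●○○○○○○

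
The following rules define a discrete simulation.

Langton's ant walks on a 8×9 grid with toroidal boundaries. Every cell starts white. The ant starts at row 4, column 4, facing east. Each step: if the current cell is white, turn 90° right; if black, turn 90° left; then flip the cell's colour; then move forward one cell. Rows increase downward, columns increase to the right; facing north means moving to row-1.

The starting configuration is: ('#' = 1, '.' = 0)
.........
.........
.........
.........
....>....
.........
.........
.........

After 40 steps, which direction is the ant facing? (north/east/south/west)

gen 0: .........
.........
.........
.........
....>....
.........
.........
.........
gen 1: .........
.........
.........
.........
....#....
....v....
.........
.........
gen 2: .........
.........
.........
.........
....#....
...<#....
.........
.........
gen 3: .........
.........
.........
.........
...^#....
...##....
.........
.........
gen 4: .........
.........
.........
.........
...#>....
...##....
.........
.........
gen 5: .........
.........
.........
....^....
...#.....
...##....
.........
.........
gen 6: .........
.........
.........
....#>...
...#.....
...##....
.........
.........
gen 7: .........
.........
.........
....##...
...#.v...
...##....
.........
.........
gen 8: .........
.........
.........
....##...
...#<#...
...##....
.........
.........
gen 9: .........
.........
.........
....^#...
...###...
...##....
.........
.........
gen 10: .........
.........
.........
...<.#...
...###...
...##....
.........
.........
gen 11: .........
.........
...^.....
...#.#...
...###...
...##....
.........
.........
gen 12: .........
.........
...#>....
...#.#...
...###...
...##....
.........
.........
gen 13: .........
.........
...##....
...#v#...
...###...
...##....
.........
.........
gen 14: .........
.........
...##....
...<##...
...###...
...##....
.........
.........
gen 15: .........
.........
...##....
....##...
...v##...
...##....
.........
.........
gen 16: .........
.........
...##....
....##...
....>#...
...##....
.........
.........
gen 17: .........
.........
...##....
....^#...
.....#...
...##....
.........
.........
gen 18: .........
.........
...##....
...<.#...
.....#...
...##....
.........
.........
gen 19: .........
.........
...^#....
...#.#...
.....#...
...##....
.........
.........
gen 20: .........
.........
..<.#....
...#.#...
.....#...
...##....
.........
.........
gen 21: .........
..^......
..#.#....
...#.#...
.....#...
...##....
.........
.........
gen 22: .........
..#>.....
..#.#....
...#.#...
.....#...
...##....
.........
.........
gen 23: .........
..##.....
..#v#....
...#.#...
.....#...
...##....
.........
.........
gen 24: .........
..##.....
..<##....
...#.#...
.....#...
...##....
.........
.........
gen 25: .........
..##.....
...##....
..v#.#...
.....#...
...##....
.........
.........
gen 26: .........
..##.....
...##....
.<##.#...
.....#...
...##....
.........
.........
gen 27: .........
..##.....
.^.##....
.###.#...
.....#...
...##....
.........
.........
gen 28: .........
..##.....
.#>##....
.###.#...
.....#...
...##....
.........
.........
gen 29: .........
..##.....
.####....
.#v#.#...
.....#...
...##....
.........
.........
gen 30: .........
..##.....
.####....
.#.>.#...
.....#...
...##....
.........
.........
gen 31: .........
..##.....
.##^#....
.#...#...
.....#...
...##....
.........
.........
gen 32: .........
..##.....
.#<.#....
.#...#...
.....#...
...##....
.........
.........
gen 33: .........
..##.....
.#..#....
.#v..#...
.....#...
...##....
.........
.........
gen 34: .........
..##.....
.#..#....
.<#..#...
.....#...
...##....
.........
.........
gen 35: .........
..##.....
.#..#....
..#..#...
.v...#...
...##....
.........
.........
gen 36: .........
..##.....
.#..#....
..#..#...
<#...#...
...##....
.........
.........
gen 37: .........
..##.....
.#..#....
^.#..#...
##...#...
...##....
.........
.........
gen 38: .........
..##.....
.#..#....
#>#..#...
##...#...
...##....
.........
.........
gen 39: .........
..##.....
.#..#....
###..#...
#v...#...
...##....
.........
.........
gen 40: .........
..##.....
.#..#....
###..#...
#.>..#...
...##....
.........
.........

east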